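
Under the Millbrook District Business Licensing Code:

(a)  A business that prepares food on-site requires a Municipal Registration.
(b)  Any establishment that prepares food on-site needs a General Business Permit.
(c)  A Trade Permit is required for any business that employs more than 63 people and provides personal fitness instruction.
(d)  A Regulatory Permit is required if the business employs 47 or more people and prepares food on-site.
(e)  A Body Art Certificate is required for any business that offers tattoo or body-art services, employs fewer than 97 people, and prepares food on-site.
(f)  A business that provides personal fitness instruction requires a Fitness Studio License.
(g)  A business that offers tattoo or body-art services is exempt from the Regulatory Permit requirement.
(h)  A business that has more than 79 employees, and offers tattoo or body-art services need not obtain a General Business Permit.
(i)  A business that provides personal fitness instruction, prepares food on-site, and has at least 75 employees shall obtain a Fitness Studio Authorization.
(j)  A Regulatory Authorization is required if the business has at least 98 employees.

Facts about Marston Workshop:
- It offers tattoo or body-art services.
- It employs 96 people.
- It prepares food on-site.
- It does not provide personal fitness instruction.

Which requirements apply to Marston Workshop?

Body Art Certificate, Municipal Registration

(a) prepares food on-site → Municipal Registration required.
(b) prepares food on-site → General Business Permit required.
(c) employees 96 > 63; does not provide personal fitness instruction → Trade Permit not required.
(d) employees 96 ≥ 47; prepares food on-site → Regulatory Permit required.
(e) offers tattoo or body-art services; employees 96 < 97; prepares food on-site → Body Art Certificate required.
(f) does not provide personal fitness instruction → Fitness Studio License not required.
(g) offers tattoo or body-art services → exempt from Regulatory Permit.
(h) employees 96 > 79; offers tattoo or body-art services → exempt from General Business Permit.
(i) does not provide personal fitness instruction; prepares food on-site; employees 96 ≥ 75 → Fitness Studio Authorization not required.
(j) employees 96 < 98 → Regulatory Authorization not required.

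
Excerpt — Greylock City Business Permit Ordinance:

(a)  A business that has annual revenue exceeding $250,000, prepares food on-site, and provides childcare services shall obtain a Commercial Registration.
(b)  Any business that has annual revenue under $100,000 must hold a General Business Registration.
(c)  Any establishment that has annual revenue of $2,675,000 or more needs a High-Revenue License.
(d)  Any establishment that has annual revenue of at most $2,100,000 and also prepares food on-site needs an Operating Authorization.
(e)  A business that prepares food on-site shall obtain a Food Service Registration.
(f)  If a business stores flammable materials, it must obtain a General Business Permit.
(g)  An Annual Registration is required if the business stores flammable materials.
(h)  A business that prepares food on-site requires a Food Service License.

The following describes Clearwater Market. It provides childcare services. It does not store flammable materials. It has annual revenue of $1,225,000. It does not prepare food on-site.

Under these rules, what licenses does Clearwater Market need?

None

(a) revenue $1,225,000 > $250,000; does not prepare food on-site; provides childcare services → Commercial Registration not required.
(b) revenue $1,225,000 ≥ $100,000 → General Business Registration not required.
(c) revenue $1,225,000 < $2,675,000 → High-Revenue License not required.
(d) revenue $1,225,000 ≤ $2,100,000; does not prepare food on-site → Operating Authorization not required.
(e) does not prepare food on-site → Food Service Registration not required.
(f) does not store flammable materials → General Business Permit not required.
(g) does not store flammable materials → Annual Registration not required.
(h) does not prepare food on-site → Food Service License not required.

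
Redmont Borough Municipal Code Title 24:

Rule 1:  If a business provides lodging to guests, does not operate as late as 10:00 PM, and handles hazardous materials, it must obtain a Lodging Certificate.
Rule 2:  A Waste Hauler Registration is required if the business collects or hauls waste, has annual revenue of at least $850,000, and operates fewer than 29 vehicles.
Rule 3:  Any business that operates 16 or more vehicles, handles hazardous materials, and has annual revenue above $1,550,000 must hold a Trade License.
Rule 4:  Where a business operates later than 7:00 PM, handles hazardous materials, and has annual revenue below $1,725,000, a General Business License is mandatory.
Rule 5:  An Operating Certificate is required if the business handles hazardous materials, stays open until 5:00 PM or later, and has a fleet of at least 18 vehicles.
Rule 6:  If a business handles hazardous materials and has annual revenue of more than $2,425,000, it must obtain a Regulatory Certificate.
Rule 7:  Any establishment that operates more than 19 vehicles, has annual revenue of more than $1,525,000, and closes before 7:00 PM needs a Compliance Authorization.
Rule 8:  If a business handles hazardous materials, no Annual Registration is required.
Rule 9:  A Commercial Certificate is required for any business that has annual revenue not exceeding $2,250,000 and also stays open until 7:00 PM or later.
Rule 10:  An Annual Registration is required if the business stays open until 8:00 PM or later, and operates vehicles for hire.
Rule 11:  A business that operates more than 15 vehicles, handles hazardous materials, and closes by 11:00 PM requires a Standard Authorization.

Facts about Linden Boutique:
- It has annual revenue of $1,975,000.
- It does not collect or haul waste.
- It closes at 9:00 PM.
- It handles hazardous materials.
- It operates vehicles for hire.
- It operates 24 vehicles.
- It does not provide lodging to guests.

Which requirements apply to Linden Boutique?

Rule 1: does not provide lodging to guests; closes 9:00 PM, at/before 10:00 PM; handles hazardous materials → Lodging Certificate not required.
Rule 2: does not collect or haul waste; revenue $1,975,000 ≥ $850,000; vehicles 24 < 29 → Waste Hauler Registration not required.
Rule 3: vehicles 24 ≥ 16; handles hazardous materials; revenue $1,975,000 > $1,550,000 → Trade License required.
Rule 4: closes 9:00 PM, after 7:00 PM; handles hazardous materials; revenue $1,975,000 ≥ $1,725,000 → General Business License not required.
Rule 5: handles hazardous materials; closes 9:00 PM, after 5:00 PM; vehicles 24 ≥ 18 → Operating Certificate required.
Rule 6: handles hazardous materials; revenue $1,975,000 ≤ $2,425,000 → Regulatory Certificate not required.
Rule 7: vehicles 24 > 19; revenue $1,975,000 > $1,525,000; closes 9:00 PM, after 7:00 PM → Compliance Authorization not required.
Rule 8: handles hazardous materials → exempt from Annual Registration.
Rule 9: revenue $1,975,000 ≤ $2,250,000; closes 9:00 PM, after 7:00 PM → Commercial Certificate required.
Rule 10: closes 9:00 PM, after 8:00 PM; operates vehicles for hire → Annual Registration required.
Rule 11: vehicles 24 > 15; handles hazardous materials; closes 9:00 PM, at/before 11:00 PM → Standard Authorization required.

Commercial Certificate, Operating Certificate, Standard Authorization, Trade License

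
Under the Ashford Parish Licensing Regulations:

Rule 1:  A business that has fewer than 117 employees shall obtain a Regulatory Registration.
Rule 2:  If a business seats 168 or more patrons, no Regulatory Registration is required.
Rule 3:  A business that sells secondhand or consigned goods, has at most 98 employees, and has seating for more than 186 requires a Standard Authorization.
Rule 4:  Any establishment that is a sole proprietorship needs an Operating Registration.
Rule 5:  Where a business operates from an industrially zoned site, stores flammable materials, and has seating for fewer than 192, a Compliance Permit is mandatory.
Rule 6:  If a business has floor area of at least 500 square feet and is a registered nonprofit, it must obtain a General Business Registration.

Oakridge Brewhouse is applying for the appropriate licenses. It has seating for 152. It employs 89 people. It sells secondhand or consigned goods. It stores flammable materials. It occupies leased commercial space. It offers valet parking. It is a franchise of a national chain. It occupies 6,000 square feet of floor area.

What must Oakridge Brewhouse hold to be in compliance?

Rule 1: employees 89 < 117 → Regulatory Registration required.
Rule 2: seating 152 < 168 → Regulatory Registration exemption does not apply.
Rule 3: sells secondhand or consigned goods; employees 89 ≤ 98; seating 152 ≤ 186 → Standard Authorization not required.
Rule 4: is a franchise of a national chain (not: is a sole proprietorship) → Operating Registration not required.
Rule 5: occupies leased commercial space (not: operates from an industrially zoned site); stores flammable materials; seating 152 < 192 → Compliance Permit not required.
Rule 6: floor area 6,000 square feet ≥ 500 square feet; is a franchise of a national chain (not: is a registered nonprofit) → General Business Registration not required.

Regulatory Registration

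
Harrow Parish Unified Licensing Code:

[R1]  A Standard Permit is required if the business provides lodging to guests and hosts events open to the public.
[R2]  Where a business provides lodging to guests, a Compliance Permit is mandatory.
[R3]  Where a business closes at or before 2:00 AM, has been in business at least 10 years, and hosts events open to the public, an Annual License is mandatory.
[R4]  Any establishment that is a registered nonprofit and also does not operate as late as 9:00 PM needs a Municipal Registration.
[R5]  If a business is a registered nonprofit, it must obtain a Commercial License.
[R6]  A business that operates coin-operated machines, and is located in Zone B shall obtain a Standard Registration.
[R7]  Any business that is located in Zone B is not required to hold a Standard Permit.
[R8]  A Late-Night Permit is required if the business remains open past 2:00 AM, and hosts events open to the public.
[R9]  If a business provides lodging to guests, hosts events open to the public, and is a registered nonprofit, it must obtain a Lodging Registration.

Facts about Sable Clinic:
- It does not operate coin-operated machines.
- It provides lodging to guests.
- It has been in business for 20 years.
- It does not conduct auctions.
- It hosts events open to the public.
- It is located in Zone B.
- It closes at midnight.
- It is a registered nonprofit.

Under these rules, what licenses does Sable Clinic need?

[R1] provides lodging to guests; hosts events open to the public → Standard Permit required.
[R2] provides lodging to guests → Compliance Permit required.
[R3] closes midnight, at/before 2:00 AM; years in business 20 ≥ 10; hosts events open to the public → Annual License required.
[R4] is a registered nonprofit; closes midnight, after 9:00 PM → Municipal Registration not required.
[R5] is a registered nonprofit → Commercial License required.
[R6] does not operate coin-operated machines; is located in Zone B → Standard Registration not required.
[R7] is located in Zone B → exempt from Standard Permit.
[R8] closes midnight, at/before 2:00 AM; hosts events open to the public → Late-Night Permit not required.
[R9] provides lodging to guests; hosts events open to the public; is a registered nonprofit → Lodging Registration required.

Annual License, Commercial License, Compliance Permit, Lodging Registration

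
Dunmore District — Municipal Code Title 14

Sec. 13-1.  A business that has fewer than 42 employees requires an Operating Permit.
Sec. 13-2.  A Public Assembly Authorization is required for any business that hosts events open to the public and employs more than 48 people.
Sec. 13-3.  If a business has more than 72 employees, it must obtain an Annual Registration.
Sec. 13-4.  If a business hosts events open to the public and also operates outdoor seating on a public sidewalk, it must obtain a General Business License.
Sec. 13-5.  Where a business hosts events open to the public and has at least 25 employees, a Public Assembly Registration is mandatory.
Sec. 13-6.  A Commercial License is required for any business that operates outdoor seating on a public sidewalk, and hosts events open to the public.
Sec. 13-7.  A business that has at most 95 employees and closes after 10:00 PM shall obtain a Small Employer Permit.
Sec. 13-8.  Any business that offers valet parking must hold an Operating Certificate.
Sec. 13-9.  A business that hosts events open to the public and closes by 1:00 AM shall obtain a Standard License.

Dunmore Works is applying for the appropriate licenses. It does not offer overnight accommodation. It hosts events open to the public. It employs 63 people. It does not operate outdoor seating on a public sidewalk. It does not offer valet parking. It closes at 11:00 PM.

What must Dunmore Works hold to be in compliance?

Sec. 13-1. employees 63 ≥ 42 → Operating Permit not required.
Sec. 13-2. hosts events open to the public; employees 63 > 48 → Public Assembly Authorization required.
Sec. 13-3. employees 63 ≤ 72 → Annual Registration not required.
Sec. 13-4. hosts events open to the public; does not operate outdoor seating on a public sidewalk → General Business License not required.
Sec. 13-5. hosts events open to the public; employees 63 ≥ 25 → Public Assembly Registration required.
Sec. 13-6. does not operate outdoor seating on a public sidewalk; hosts events open to the public → Commercial License not required.
Sec. 13-7. employees 63 ≤ 95; closes 11:00 PM, after 10:00 PM → Small Employer Permit required.
Sec. 13-8. does not offer valet parking → Operating Certificate not required.
Sec. 13-9. hosts events open to the public; closes 11:00 PM, at/before 1:00 AM → Standard License required.

Public Assembly Authorization, Public Assembly Registration, Small Employer Permit, Standard License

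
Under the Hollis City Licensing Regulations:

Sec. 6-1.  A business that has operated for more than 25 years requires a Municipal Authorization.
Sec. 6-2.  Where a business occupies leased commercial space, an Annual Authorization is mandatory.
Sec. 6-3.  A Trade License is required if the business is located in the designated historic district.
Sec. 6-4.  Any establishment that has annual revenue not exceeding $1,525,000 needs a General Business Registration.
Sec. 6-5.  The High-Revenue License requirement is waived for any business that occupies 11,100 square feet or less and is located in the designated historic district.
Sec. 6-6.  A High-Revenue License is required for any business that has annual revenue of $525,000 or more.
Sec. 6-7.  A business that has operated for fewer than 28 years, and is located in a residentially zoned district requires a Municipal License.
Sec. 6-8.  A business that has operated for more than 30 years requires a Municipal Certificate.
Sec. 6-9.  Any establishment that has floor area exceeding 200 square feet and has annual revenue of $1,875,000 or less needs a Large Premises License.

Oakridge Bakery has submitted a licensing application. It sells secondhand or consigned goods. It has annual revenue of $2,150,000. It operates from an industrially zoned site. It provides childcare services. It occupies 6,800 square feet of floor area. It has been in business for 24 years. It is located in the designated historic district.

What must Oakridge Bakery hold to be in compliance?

Sec. 6-1. years in business 24 ≤ 25 → Municipal Authorization not required.
Sec. 6-2. operates from an industrially zoned site (not: occupies leased commercial space) → Annual Authorization not required.
Sec. 6-3. is located in the designated historic district → Trade License required.
Sec. 6-4. revenue $2,150,000 > $1,525,000 → General Business Registration not required.
Sec. 6-5. floor area 6,800 square feet ≤ 11,100 square feet; is located in the designated historic district → exempt from High-Revenue License.
Sec. 6-6. revenue $2,150,000 ≥ $525,000 → High-Revenue License required.
Sec. 6-7. years in business 24 < 28; is located in the designated historic district (not: is located in a residentially zoned district) → Municipal License not required.
Sec. 6-8. years in business 24 ≤ 30 → Municipal Certificate not required.
Sec. 6-9. floor area 6,800 square feet > 200 square feet; revenue $2,150,000 > $1,875,000 → Large Premises License not required.

Trade License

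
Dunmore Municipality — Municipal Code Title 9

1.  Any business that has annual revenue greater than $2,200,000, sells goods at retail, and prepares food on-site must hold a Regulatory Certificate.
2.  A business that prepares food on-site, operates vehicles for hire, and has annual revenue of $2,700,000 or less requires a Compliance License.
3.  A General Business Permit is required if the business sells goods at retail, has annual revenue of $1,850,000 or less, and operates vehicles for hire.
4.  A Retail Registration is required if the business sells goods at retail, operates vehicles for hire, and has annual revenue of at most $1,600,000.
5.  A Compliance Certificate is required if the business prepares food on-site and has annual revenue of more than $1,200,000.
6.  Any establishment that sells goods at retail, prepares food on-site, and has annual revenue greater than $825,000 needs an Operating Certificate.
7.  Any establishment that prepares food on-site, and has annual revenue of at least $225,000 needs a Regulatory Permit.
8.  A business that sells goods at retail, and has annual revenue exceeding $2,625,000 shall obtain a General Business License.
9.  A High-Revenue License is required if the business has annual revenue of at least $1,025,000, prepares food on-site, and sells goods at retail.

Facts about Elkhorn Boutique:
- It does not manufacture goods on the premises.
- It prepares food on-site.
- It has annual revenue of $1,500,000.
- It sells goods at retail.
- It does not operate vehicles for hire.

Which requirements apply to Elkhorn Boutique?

1. revenue $1,500,000 ≤ $2,200,000; sells goods at retail; prepares food on-site → Regulatory Certificate not required.
2. prepares food on-site; does not operate vehicles for hire; revenue $1,500,000 ≤ $2,700,000 → Compliance License not required.
3. sells goods at retail; revenue $1,500,000 ≤ $1,850,000; does not operate vehicles for hire → General Business Permit not required.
4. sells goods at retail; does not operate vehicles for hire; revenue $1,500,000 ≤ $1,600,000 → Retail Registration not required.
5. prepares food on-site; revenue $1,500,000 > $1,200,000 → Compliance Certificate required.
6. sells goods at retail; prepares food on-site; revenue $1,500,000 > $825,000 → Operating Certificate required.
7. prepares food on-site; revenue $1,500,000 ≥ $225,000 → Regulatory Permit required.
8. sells goods at retail; revenue $1,500,000 ≤ $2,625,000 → General Business License not required.
9. revenue $1,500,000 ≥ $1,025,000; prepares food on-site; sells goods at retail → High-Revenue License required.

Compliance Certificate, High-Revenue License, Operating Certificate, Regulatory Permit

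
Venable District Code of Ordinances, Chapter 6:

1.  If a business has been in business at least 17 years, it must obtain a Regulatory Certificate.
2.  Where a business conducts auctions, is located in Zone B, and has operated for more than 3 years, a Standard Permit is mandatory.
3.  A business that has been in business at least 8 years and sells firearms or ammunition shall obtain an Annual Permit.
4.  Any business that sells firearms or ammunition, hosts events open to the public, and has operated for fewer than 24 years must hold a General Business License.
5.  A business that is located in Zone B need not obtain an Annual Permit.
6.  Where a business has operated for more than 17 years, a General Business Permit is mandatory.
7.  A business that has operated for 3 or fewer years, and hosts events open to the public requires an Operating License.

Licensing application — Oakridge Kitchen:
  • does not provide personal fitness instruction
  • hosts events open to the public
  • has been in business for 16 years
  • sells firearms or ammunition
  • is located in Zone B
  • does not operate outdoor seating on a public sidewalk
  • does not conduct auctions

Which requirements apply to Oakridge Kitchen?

1. years in business 16 < 17 → Regulatory Certificate not required.
2. does not conduct auctions; is located in Zone B; years in business 16 > 3 → Standard Permit not required.
3. years in business 16 ≥ 8; sells firearms or ammunition → Annual Permit required.
4. sells firearms or ammunition; hosts events open to the public; years in business 16 < 24 → General Business License required.
5. is located in Zone B → exempt from Annual Permit.
6. years in business 16 ≤ 17 → General Business Permit not required.
7. years in business 16 > 3; hosts events open to the public → Operating License not required.

General Business License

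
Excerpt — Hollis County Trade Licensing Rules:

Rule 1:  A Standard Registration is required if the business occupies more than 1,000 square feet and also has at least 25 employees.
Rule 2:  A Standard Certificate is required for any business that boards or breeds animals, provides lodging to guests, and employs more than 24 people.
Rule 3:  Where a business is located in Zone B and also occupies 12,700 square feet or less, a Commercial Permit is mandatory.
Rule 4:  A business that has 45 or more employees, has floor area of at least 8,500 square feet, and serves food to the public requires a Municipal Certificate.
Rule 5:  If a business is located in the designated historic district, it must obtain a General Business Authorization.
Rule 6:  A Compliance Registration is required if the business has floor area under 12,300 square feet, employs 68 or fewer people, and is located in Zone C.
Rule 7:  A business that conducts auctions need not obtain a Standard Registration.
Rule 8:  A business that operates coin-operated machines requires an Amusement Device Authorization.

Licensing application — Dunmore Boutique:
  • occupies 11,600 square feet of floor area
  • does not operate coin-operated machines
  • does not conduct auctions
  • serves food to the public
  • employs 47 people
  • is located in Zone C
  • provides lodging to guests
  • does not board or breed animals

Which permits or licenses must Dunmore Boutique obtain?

Rule 1: floor area 11,600 square feet > 1,000 square feet; employees 47 ≥ 25 → Standard Registration required.
Rule 2: does not board or breed animals; provides lodging to guests; employees 47 > 24 → Standard Certificate not required.
Rule 3: is located in Zone C (not: is located in Zone B); floor area 11,600 square feet ≤ 12,700 square feet → Commercial Permit not required.
Rule 4: employees 47 ≥ 45; floor area 11,600 square feet ≥ 8,500 square feet; serves food to the public → Municipal Certificate required.
Rule 5: is located in Zone C (not: is located in the designated historic district) → General Business Authorization not required.
Rule 6: floor area 11,600 square feet < 12,300 square feet; employees 47 ≤ 68; is located in Zone C → Compliance Registration required.
Rule 7: does not conduct auctions → Standard Registration exemption does not apply.
Rule 8: does not operate coin-operated machines → Amusement Device Authorization not required.

Compliance Registration, Municipal Certificate, Standard Registration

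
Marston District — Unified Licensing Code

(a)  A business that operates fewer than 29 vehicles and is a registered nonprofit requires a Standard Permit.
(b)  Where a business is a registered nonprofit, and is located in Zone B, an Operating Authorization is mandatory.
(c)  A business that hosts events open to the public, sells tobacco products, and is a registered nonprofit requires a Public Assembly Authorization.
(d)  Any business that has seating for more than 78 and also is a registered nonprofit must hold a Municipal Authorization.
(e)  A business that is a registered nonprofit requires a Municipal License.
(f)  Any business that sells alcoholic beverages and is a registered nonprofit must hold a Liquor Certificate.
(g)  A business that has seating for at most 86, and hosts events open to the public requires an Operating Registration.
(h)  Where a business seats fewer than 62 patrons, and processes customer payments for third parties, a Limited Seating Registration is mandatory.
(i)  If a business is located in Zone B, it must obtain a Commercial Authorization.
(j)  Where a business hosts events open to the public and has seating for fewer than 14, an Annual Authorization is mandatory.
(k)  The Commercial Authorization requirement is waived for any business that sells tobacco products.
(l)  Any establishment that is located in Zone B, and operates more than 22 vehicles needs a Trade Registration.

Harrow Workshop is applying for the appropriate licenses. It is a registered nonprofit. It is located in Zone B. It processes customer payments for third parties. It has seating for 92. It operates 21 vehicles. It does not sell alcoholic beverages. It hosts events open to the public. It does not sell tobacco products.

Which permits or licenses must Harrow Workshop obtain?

Commercial Authorization, Municipal Authorization, Municipal License, Operating Authorization, Standard Permit

(a) vehicles 21 < 29; is a registered nonprofit → Standard Permit required.
(b) is a registered nonprofit; is located in Zone B → Operating Authorization required.
(c) hosts events open to the public; does not sell tobacco products; is a registered nonprofit → Public Assembly Authorization not required.
(d) seating 92 > 78; is a registered nonprofit → Municipal Authorization required.
(e) is a registered nonprofit → Municipal License required.
(f) does not sell alcoholic beverages; is a registered nonprofit → Liquor Certificate not required.
(g) seating 92 > 86; hosts events open to the public → Operating Registration not required.
(h) seating 92 ≥ 62; processes customer payments for third parties → Limited Seating Registration not required.
(i) is located in Zone B → Commercial Authorization required.
(j) hosts events open to the public; seating 92 ≥ 14 → Annual Authorization not required.
(k) does not sell tobacco products → Commercial Authorization exemption does not apply.
(l) is located in Zone B; vehicles 21 ≤ 22 → Trade Registration not required.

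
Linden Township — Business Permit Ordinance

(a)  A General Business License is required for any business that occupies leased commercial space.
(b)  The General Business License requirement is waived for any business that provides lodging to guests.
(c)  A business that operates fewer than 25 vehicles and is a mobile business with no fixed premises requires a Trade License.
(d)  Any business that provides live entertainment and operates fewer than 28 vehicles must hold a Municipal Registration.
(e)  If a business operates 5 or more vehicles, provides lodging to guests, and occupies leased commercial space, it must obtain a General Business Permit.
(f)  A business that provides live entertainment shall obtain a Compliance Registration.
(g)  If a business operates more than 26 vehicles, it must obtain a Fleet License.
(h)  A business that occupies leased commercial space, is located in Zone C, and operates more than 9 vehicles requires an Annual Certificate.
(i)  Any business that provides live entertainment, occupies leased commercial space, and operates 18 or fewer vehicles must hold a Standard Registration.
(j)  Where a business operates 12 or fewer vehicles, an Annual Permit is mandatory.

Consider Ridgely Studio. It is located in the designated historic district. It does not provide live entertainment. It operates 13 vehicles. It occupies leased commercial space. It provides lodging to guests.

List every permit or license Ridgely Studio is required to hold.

(a) occupies leased commercial space → General Business License required.
(b) provides lodging to guests → exempt from General Business License.
(c) vehicles 13 < 25; occupies leased commercial space (not: is a mobile business with no fixed premises) → Trade License not required.
(d) does not provide live entertainment; vehicles 13 < 28 → Municipal Registration not required.
(e) vehicles 13 ≥ 5; provides lodging to guests; occupies leased commercial space → General Business Permit required.
(f) does not provide live entertainment → Compliance Registration not required.
(g) vehicles 13 ≤ 26 → Fleet License not required.
(h) occupies leased commercial space; is located in the designated historic district (not: is located in Zone C); vehicles 13 > 9 → Annual Certificate not required.
(i) does not provide live entertainment; occupies leased commercial space; vehicles 13 ≤ 18 → Standard Registration not required.
(j) vehicles 13 > 12 → Annual Permit not required.

General Business Permit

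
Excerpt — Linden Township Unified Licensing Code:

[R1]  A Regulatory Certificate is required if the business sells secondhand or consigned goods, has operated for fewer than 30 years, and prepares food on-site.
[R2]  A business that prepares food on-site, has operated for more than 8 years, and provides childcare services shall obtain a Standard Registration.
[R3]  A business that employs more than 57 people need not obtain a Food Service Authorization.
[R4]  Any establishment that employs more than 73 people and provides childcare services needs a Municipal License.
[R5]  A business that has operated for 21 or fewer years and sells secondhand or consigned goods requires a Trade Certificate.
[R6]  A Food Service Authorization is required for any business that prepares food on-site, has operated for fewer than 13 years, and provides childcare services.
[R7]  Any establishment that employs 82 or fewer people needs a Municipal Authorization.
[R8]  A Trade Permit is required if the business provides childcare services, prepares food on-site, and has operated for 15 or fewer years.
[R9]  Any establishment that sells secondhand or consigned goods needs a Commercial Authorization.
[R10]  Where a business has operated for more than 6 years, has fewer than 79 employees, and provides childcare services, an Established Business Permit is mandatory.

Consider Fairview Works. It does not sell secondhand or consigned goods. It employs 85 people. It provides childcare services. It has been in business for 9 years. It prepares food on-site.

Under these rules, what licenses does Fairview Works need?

Municipal License, Standard Registration, Trade Permit

[R1] does not sell secondhand or consigned goods; years in business 9 < 30; prepares food on-site → Regulatory Certificate not required.
[R2] prepares food on-site; years in business 9 > 8; provides childcare services → Standard Registration required.
[R3] employees 85 > 57 → exempt from Food Service Authorization.
[R4] employees 85 > 73; provides childcare services → Municipal License required.
[R5] years in business 9 ≤ 21; does not sell secondhand or consigned goods → Trade Certificate not required.
[R6] prepares food on-site; years in business 9 < 13; provides childcare services → Food Service Authorization required.
[R7] employees 85 > 82 → Municipal Authorization not required.
[R8] provides childcare services; prepares food on-site; years in business 9 ≤ 15 → Trade Permit required.
[R9] does not sell secondhand or consigned goods → Commercial Authorization not required.
[R10] years in business 9 > 6; employees 85 ≥ 79; provides childcare services → Established Business Permit not required.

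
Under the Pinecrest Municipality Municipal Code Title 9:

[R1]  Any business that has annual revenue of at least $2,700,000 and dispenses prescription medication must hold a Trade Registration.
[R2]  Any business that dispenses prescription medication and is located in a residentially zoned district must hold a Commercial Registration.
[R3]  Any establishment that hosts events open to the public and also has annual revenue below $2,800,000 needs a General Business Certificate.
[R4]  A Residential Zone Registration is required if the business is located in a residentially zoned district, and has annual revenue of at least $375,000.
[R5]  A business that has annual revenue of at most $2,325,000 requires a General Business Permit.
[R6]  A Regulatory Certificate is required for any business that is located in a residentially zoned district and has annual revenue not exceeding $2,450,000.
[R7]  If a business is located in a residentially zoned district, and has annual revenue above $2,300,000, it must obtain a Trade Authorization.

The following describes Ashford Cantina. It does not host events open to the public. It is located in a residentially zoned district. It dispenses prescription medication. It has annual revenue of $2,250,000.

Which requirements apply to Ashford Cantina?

Commercial Registration, General Business Permit, Regulatory Certificate, Residential Zone Registration

[R1] revenue $2,250,000 < $2,700,000; dispenses prescription medication → Trade Registration not required.
[R2] dispenses prescription medication; is located in a residentially zoned district → Commercial Registration required.
[R3] does not host events open to the public; revenue $2,250,000 < $2,800,000 → General Business Certificate not required.
[R4] is located in a residentially zoned district; revenue $2,250,000 ≥ $375,000 → Residential Zone Registration required.
[R5] revenue $2,250,000 ≤ $2,325,000 → General Business Permit required.
[R6] is located in a residentially zoned district; revenue $2,250,000 ≤ $2,450,000 → Regulatory Certificate required.
[R7] is located in a residentially zoned district; revenue $2,250,000 ≤ $2,300,000 → Trade Authorization not required.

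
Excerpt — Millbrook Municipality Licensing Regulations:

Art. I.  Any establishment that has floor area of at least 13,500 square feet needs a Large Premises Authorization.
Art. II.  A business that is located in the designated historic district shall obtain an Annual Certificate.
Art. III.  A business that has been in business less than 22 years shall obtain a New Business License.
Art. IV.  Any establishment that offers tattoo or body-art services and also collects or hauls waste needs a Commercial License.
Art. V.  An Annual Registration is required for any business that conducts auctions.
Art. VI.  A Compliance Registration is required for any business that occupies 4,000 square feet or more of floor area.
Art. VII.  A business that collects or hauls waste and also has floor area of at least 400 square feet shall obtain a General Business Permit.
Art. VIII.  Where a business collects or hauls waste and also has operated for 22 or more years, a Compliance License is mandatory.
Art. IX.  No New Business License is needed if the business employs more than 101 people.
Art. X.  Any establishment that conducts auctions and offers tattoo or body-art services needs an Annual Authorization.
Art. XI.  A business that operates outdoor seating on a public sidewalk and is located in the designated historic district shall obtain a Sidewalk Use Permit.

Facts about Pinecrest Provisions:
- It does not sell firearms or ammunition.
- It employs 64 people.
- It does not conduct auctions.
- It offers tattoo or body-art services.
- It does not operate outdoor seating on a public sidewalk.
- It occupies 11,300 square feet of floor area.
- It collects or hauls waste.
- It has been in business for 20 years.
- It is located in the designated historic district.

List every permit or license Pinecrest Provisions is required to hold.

Art. I. floor area 11,300 square feet < 13,500 square feet → Large Premises Authorization not required.
Art. II. is located in the designated historic district → Annual Certificate required.
Art. III. years in business 20 < 22 → New Business License required.
Art. IV. offers tattoo or body-art services; collects or hauls waste → Commercial License required.
Art. V. does not conduct auctions → Annual Registration not required.
Art. VI. floor area 11,300 square feet ≥ 4,000 square feet → Compliance Registration required.
Art. VII. collects or hauls waste; floor area 11,300 square feet ≥ 400 square feet → General Business Permit required.
Art. VIII. collects or hauls waste; years in business 20 < 22 → Compliance License not required.
Art. IX. employees 64 ≤ 101 → New Business License exemption does not apply.
Art. X. does not conduct auctions; offers tattoo or body-art services → Annual Authorization not required.
Art. XI. does not operate outdoor seating on a public sidewalk; is located in the designated historic district → Sidewalk Use Permit not required.

Annual Certificate, Commercial License, Compliance Registration, General Business Permit, New Business License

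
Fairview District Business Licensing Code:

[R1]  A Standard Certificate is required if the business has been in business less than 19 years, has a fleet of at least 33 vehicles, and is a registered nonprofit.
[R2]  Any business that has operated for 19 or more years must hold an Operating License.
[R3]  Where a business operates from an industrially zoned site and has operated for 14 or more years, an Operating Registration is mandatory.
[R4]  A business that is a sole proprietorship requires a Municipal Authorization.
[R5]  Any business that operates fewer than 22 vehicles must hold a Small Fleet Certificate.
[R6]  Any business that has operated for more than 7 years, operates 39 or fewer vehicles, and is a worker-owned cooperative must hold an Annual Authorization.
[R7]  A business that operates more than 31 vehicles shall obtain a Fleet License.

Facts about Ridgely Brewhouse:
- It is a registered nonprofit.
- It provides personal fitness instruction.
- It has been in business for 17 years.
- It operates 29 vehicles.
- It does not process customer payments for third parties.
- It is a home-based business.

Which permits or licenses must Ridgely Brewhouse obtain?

[R1] years in business 17 < 19; vehicles 29 < 33; is a registered nonprofit → Standard Certificate not required.
[R2] years in business 17 < 19 → Operating License not required.
[R3] is a home-based business (not: operates from an industrially zoned site); years in business 17 ≥ 14 → Operating Registration not required.
[R4] is a registered nonprofit (not: is a sole proprietorship) → Municipal Authorization not required.
[R5] vehicles 29 ≥ 22 → Small Fleet Certificate not required.
[R6] years in business 17 > 7; vehicles 29 ≤ 39; is a registered nonprofit (not: is a worker-owned cooperative) → Annual Authorization not required.
[R7] vehicles 29 ≤ 31 → Fleet License not required.

None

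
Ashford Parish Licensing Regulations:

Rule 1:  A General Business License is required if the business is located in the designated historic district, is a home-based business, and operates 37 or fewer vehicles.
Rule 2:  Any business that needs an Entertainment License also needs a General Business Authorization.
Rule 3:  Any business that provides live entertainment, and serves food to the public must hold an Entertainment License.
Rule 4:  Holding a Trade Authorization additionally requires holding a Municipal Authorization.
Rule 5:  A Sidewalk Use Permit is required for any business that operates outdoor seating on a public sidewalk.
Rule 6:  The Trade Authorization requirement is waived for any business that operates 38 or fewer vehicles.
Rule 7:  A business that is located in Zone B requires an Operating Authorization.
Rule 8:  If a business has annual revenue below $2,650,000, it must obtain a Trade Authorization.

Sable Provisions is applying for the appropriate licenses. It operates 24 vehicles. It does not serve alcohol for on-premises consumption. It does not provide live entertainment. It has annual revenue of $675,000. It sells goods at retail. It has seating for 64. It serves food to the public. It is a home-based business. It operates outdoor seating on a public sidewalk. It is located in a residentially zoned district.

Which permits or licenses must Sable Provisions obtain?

Sidewalk Use Permit

Rule 1: is located in a residentially zoned district (not: is located in the designated historic district); is a home-based business; vehicles 24 ≤ 37 → General Business License not required.
Rule 2: Entertainment License is not required → no effect.
Rule 3: does not provide live entertainment; serves food to the public → Entertainment License not required.
Rule 4: Trade Authorization is not required → no effect.
Rule 5: operates outdoor seating on a public sidewalk → Sidewalk Use Permit required.
Rule 6: vehicles 24 ≤ 38 → exempt from Trade Authorization.
Rule 7: is located in a residentially zoned district (not: is located in Zone B) → Operating Authorization not required.
Rule 8: revenue $675,000 < $2,650,000 → Trade Authorization required.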